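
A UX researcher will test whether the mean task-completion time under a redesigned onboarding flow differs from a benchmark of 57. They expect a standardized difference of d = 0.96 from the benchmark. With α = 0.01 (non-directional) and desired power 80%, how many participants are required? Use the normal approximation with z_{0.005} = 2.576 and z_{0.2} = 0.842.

For a one-sample test: n = ((z_{α/2} + z_β) / d)².
z_{α/2} + z_β = 2.576 + 0.842 = 3.418.
n = (3.418 / 0.96)² = 3.560² = 12.68.
Round up.

n = 13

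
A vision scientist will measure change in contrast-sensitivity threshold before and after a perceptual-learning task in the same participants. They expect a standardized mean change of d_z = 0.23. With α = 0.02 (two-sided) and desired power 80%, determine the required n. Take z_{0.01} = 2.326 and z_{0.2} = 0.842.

n = 190 pairs

For a paired (one-sample on differences) test: n = ((z_{α/2} + z_β) / d)².
z_{α/2} + z_β = 2.326 + 0.842 = 3.168.
n = (3.168 / 0.23)² = 13.774² = 189.72.
Round up.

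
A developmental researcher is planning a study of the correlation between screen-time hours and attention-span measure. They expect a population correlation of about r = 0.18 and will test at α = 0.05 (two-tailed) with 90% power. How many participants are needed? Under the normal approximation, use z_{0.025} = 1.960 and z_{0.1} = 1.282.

Fisher's z: C = ½·ln((1+r)/(1−r)) = ½·ln(1.4390) = 0.1820.
n = ((z_{α/2} + z_β)/C)² + 3.
(1.960 + 1.282) / 0.1820 = 3.242 / 0.1820 = 17.813.
n = 17.813² + 3 = 317.31 + 3 = 320.3.
Round up.

n = 321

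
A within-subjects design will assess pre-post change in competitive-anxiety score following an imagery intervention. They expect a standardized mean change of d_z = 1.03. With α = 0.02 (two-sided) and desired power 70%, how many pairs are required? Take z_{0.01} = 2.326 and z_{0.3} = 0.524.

n = 8 pairs

For a paired (one-sample on differences) test: n = ((z_{α/2} + z_β) / d)².
z_{α/2} + z_β = 2.326 + 0.524 = 2.850.
n = (2.850 / 1.03)² = 2.767² = 7.66.
Round up.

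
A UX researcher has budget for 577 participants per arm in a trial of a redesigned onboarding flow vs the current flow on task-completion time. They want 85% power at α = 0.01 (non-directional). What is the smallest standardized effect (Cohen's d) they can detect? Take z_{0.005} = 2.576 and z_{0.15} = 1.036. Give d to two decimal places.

d_min ≈ 0.21

For two independent groups of n = 577 each: d_min = (z_{α/2} + z_β)·√(2/n).
z-sum = 2.576 + 1.036 = 3.612.
d_min = 3.612 × √(2/577) = 3.612 × 0.0589 = 0.213.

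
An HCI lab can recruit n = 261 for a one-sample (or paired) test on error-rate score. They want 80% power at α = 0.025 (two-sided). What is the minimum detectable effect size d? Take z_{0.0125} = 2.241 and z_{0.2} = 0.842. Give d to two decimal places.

For a single sample (or paired design) of n = 261: d_min = (z_{α/2} + z_β)/√n.
z-sum = 2.241 + 0.842 = 3.083.
d_min = 3.083 / √261 = 3.083 / 16.155 = 0.191.

d_min ≈ 0.19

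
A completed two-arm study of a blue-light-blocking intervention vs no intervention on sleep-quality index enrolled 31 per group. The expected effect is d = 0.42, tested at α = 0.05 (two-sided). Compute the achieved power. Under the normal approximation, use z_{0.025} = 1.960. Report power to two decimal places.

For two equal groups, power = Φ(d·√(n/2) − z_{α/2}).
d·√(n/2) = 0.42 × √(31/2) = 0.42 × 3.937 = 1.654.
z_β = 1.654 − 1.960 = -0.306.
Power = Φ(-0.306) = 0.380.

power ≈ 0.38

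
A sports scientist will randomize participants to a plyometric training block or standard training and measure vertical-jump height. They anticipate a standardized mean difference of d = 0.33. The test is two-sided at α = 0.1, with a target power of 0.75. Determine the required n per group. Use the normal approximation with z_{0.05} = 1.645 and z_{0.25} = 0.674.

For two independent groups with equal n: n = 2·((z_{α/2} + z_β) / d)².
z_{α/2} + z_β = 1.645 + 0.674 = 2.319.
n = 2 × (2.319 / 0.33)² = 2 × 7.027² = 2 × 49.38 = 98.8.
Round up to the next whole participant.

n = 99 per group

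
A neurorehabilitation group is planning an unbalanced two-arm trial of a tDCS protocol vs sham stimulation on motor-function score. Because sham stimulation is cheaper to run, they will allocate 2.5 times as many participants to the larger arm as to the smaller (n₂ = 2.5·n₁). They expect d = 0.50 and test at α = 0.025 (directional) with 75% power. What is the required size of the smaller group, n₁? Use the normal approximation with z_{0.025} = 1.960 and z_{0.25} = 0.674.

n₁ = 39

With allocation ratio k = n₂/n₁ = 2.5, Var(x̄₁−x̄₂) = σ²(1/n₁ + 1/(k·n₁)) = σ²·(k+1)/(k·n₁).
So n₁ = (1 + 1/k)·((z_{α} + z_β)/d)² = 1.400 × (2.634/0.50)².
n₁ = 1.400 × 27.75 = 38.9.
Round up: n₁ = 39, giving n₂ = ⌈2.5 × 39⌉ = ⌈97.5⌉ = 98.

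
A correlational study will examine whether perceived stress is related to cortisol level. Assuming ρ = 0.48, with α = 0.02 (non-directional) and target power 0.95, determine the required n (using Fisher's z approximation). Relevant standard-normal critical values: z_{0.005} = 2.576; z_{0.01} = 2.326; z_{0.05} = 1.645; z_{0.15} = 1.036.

Fisher's z: C = ½·ln((1+r)/(1−r)) = ½·ln(2.8462) = 0.5230.
n = ((z_{α/2} + z_β)/C)² + 3.
(2.326 + 1.645) / 0.5230 = 3.971 / 0.5230 = 7.593.
n = 7.593² + 3 = 57.65 + 3 = 60.6.
Round up.

n = 61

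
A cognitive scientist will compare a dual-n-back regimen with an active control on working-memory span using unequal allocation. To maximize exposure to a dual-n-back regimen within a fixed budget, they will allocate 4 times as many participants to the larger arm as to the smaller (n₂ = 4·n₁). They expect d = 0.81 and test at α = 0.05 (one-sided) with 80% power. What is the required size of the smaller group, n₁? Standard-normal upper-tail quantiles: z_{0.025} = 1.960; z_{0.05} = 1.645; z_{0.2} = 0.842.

With allocation ratio k = n₂/n₁ = 4, Var(x̄₁−x̄₂) = σ²(1/n₁ + 1/(k·n₁)) = σ²·(k+1)/(k·n₁).
So n₁ = (1 + 1/k)·((z_{α} + z_β)/d)² = 1.250 × (2.487/0.81)².
n₁ = 1.250 × 9.43 = 11.8.
Round up: n₁ = 12, giving n₂ = 4 × 12 = 48.

n₁ = 12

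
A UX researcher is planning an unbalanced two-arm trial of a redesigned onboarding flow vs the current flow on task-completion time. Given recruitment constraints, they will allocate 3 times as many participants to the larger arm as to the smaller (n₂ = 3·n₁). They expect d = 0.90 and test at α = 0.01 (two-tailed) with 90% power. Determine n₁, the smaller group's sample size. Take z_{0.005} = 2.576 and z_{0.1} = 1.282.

With allocation ratio k = n₂/n₁ = 3, Var(x̄₁−x̄₂) = σ²(1/n₁ + 1/(k·n₁)) = σ²·(k+1)/(k·n₁).
So n₁ = (1 + 1/k)·((z_{α/2} + z_β)/d)² = 1.333 × (3.858/0.90)².
n₁ = 1.333 × 18.38 = 24.5.
Round up: n₁ = 25, giving n₂ = 3 × 25 = 75.

n₁ = 25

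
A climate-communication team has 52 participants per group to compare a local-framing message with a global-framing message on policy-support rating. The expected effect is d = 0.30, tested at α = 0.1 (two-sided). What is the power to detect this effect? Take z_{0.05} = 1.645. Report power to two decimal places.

For two equal groups, power = Φ(d·√(n/2) − z_{α/2}).
d·√(n/2) = 0.30 × √(52/2) = 0.30 × 5.099 = 1.530.
z_β = 1.530 − 1.645 = -0.115.
Power = Φ(-0.115) = 0.454.

power ≈ 0.45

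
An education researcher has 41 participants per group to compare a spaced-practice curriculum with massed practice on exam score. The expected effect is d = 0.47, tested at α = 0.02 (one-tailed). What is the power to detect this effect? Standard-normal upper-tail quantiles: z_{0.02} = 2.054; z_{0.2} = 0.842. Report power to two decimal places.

power ≈ 0.53

For two equal groups, power = Φ(d·√(n/2) − z_{α}).
d·√(n/2) = 0.47 × √(41/2) = 0.47 × 4.528 = 2.128.
z_β = 2.128 − 2.054 = 0.074.
Power = Φ(0.074) = 0.530.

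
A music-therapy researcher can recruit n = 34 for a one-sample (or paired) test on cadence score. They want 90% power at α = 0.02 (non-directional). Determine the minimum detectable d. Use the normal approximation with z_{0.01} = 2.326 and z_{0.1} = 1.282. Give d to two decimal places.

d_min ≈ 0.62

For a single sample (or paired design) of n = 34: d_min = (z_{α/2} + z_β)/√n.
z-sum = 2.326 + 1.282 = 3.608.
d_min = 3.608 / √34 = 3.608 / 5.831 = 0.619.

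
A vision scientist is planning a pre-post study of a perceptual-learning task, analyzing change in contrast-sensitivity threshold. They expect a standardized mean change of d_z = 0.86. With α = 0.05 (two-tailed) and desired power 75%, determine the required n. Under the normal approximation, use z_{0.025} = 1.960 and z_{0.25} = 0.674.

For a paired (one-sample on differences) test: n = ((z_{α/2} + z_β) / d)².
z_{α/2} + z_β = 1.960 + 0.674 = 2.634.
n = (2.634 / 0.86)² = 3.063² = 9.38.
Round up.

n = 10 pairs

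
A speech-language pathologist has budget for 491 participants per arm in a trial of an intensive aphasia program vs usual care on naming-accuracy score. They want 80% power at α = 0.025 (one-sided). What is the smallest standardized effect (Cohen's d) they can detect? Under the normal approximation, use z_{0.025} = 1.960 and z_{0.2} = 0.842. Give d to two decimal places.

For two independent groups of n = 491 each: d_min = (z_{α} + z_β)·√(2/n).
z-sum = 1.960 + 0.842 = 2.802.
d_min = 2.802 × √(2/491) = 2.802 × 0.0638 = 0.179.

d_min ≈ 0.18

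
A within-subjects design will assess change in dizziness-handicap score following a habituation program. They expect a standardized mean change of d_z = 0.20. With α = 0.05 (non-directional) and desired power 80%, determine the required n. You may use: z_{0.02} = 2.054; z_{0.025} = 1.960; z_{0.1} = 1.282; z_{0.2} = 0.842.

For a paired (one-sample on differences) test: n = ((z_{α/2} + z_β) / d)².
z_{α/2} + z_β = 1.960 + 0.842 = 2.802.
n = (2.802 / 0.20)² = 14.010² = 196.28.
Round up.

n = 197 pairs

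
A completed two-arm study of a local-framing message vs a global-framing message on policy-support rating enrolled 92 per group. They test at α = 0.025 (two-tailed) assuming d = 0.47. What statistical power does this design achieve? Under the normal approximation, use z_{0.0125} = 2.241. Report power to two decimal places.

For two equal groups, power = Φ(d·√(n/2) − z_{α/2}).
d·√(n/2) = 0.47 × √(92/2) = 0.47 × 6.782 = 3.188.
z_β = 3.188 − 2.241 = 0.947.
Power = Φ(0.947) = 0.828.

power ≈ 0.83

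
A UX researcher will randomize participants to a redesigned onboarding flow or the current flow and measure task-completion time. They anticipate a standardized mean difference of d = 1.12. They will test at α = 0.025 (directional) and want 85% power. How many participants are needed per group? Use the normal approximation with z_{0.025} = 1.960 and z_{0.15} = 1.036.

For two independent groups with equal n: n = 2·((z_{α} + z_β) / d)².
z_{α} + z_β = 1.960 + 1.036 = 2.996.
n = 2 × (2.996 / 1.12)² = 2 × 2.675² = 2 × 7.16 = 14.3.
Round up to the next whole participant.

n = 15 per group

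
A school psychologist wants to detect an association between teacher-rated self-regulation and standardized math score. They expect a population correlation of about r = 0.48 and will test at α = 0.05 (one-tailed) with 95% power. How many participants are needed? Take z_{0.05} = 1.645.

n = 43

Fisher's z: C = ½·ln((1+r)/(1−r)) = ½·ln(2.8462) = 0.5230.
n = ((z_{α} + z_β)/C)² + 3.
(1.645 + 1.645) / 0.5230 = 3.290 / 0.5230 = 6.291.
n = 6.291² + 3 = 39.57 + 3 = 42.6.
Round up.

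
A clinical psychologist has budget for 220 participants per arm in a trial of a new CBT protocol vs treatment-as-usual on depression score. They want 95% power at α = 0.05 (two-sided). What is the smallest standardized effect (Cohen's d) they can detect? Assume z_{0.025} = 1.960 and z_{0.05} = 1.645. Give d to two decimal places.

For two independent groups of n = 220 each: d_min = (z_{α/2} + z_β)·√(2/n).
z-sum = 1.960 + 1.645 = 3.605.
d_min = 3.605 × √(2/220) = 3.605 × 0.0953 = 0.344.

d_min ≈ 0.34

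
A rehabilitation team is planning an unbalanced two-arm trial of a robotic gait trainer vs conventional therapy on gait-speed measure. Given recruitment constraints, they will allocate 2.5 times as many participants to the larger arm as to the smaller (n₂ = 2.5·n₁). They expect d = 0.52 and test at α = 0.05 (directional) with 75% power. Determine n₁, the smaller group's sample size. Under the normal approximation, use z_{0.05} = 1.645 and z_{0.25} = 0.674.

With allocation ratio k = n₂/n₁ = 2.5, Var(x̄₁−x̄₂) = σ²(1/n₁ + 1/(k·n₁)) = σ²·(k+1)/(k·n₁).
So n₁ = (1 + 1/k)·((z_{α} + z_β)/d)² = 1.400 × (2.319/0.52)².
n₁ = 1.400 × 19.89 = 27.8.
Round up: n₁ = 28, giving n₂ = 2.5 × 28 = 70.

n₁ = 28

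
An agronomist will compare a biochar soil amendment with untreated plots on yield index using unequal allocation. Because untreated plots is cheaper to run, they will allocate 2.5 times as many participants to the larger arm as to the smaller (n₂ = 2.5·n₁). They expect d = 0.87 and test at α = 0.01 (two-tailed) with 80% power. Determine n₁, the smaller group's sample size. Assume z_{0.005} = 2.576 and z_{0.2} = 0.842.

n₁ = 22

With allocation ratio k = n₂/n₁ = 2.5, Var(x̄₁−x̄₂) = σ²(1/n₁ + 1/(k·n₁)) = σ²·(k+1)/(k·n₁).
So n₁ = (1 + 1/k)·((z_{α/2} + z_β)/d)² = 1.400 × (3.418/0.87)².
n₁ = 1.400 × 15.43 = 21.6.
Round up: n₁ = 22, giving n₂ = 2.5 × 22 = 55.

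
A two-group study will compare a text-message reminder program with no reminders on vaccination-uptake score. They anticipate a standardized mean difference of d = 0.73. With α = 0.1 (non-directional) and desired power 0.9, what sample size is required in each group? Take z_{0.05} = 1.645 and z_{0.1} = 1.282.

n = 33 per group

For two independent groups with equal n: n = 2·((z_{α/2} + z_β) / d)².
z_{α/2} + z_β = 1.645 + 1.282 = 2.927.
n = 2 × (2.927 / 0.73)² = 2 × 4.010² = 2 × 16.08 = 32.2.
Round up to the next whole participant.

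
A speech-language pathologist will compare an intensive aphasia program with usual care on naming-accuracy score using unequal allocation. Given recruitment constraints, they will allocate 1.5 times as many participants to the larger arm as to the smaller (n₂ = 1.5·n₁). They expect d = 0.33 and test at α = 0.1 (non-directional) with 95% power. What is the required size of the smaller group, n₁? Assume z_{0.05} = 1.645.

With allocation ratio k = n₂/n₁ = 1.5, Var(x̄₁−x̄₂) = σ²(1/n₁ + 1/(k·n₁)) = σ²·(k+1)/(k·n₁).
So n₁ = (1 + 1/k)·((z_{α/2} + z_β)/d)² = 1.667 × (3.290/0.33)².
n₁ = 1.667 × 99.39 = 165.7.
Round up: n₁ = 166, giving n₂ = 1.5 × 166 = 249.

n₁ = 166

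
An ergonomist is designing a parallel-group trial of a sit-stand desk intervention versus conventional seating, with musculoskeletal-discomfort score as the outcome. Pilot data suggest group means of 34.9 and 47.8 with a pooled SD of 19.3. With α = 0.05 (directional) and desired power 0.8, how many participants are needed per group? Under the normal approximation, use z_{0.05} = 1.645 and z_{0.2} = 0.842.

n = 28 per group

Cohen's d = |M₁ − M₂| / SD_pooled = |34.9 − 47.8| / 19.3 = 12.9 / 19.3 = 0.668.
For two independent groups with equal n: n = 2·((z_{α} + z_β) / d)².
z_{α} + z_β = 1.645 + 0.842 = 2.487.
n = 2 × (2.487 / 0.668)² = 2 × 3.723² = 2 × 13.86 = 27.7.
Round up to the next whole participant.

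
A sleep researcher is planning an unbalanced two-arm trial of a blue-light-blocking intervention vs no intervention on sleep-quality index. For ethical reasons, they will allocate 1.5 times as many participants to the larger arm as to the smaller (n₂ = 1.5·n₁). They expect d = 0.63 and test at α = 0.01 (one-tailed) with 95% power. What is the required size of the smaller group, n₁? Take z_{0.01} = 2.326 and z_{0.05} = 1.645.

With allocation ratio k = n₂/n₁ = 1.5, Var(x̄₁−x̄₂) = σ²(1/n₁ + 1/(k·n₁)) = σ²·(k+1)/(k·n₁).
So n₁ = (1 + 1/k)·((z_{α} + z_β)/d)² = 1.667 × (3.971/0.63)².
n₁ = 1.667 × 39.73 = 66.2.
Round up: n₁ = 67, giving n₂ = ⌈1.5 × 67⌉ = ⌈100.5⌉ = 101.

n₁ = 67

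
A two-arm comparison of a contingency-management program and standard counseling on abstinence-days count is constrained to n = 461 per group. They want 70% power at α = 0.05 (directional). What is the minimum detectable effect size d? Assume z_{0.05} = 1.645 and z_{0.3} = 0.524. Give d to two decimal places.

For two independent groups of n = 461 each: d_min = (z_{α} + z_β)·√(2/n).
z-sum = 1.645 + 0.524 = 2.169.
d_min = 2.169 × √(2/461) = 2.169 × 0.0659 = 0.143.

d_min ≈ 0.14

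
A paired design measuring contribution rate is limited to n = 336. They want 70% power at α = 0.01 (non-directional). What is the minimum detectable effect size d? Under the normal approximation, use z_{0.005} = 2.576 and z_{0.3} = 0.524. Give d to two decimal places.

d_min ≈ 0.17

For a single sample (or paired design) of n = 336: d_min = (z_{α/2} + z_β)/√n.
z-sum = 2.576 + 0.524 = 3.100.
d_min = 3.100 / √336 = 3.100 / 18.330 = 0.169.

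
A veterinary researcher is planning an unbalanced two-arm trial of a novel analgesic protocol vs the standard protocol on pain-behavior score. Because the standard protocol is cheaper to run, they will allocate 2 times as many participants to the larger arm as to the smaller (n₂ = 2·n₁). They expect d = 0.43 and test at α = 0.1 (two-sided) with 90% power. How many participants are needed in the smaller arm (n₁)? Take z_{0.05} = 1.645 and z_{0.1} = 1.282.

With allocation ratio k = n₂/n₁ = 2, Var(x̄₁−x̄₂) = σ²(1/n₁ + 1/(k·n₁)) = σ²·(k+1)/(k·n₁).
So n₁ = (1 + 1/k)·((z_{α/2} + z_β)/d)² = 1.500 × (2.927/0.43)².
n₁ = 1.500 × 46.33 = 69.5.
Round up: n₁ = 70, giving n₂ = 2 × 70 = 140.

n₁ = 70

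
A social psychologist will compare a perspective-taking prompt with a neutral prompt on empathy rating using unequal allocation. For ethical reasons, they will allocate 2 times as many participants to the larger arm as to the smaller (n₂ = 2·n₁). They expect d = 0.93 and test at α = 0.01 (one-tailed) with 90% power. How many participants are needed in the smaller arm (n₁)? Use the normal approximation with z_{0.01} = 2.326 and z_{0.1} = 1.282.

n₁ = 23

With allocation ratio k = n₂/n₁ = 2, Var(x̄₁−x̄₂) = σ²(1/n₁ + 1/(k·n₁)) = σ²·(k+1)/(k·n₁).
So n₁ = (1 + 1/k)·((z_{α} + z_β)/d)² = 1.500 × (3.608/0.93)².
n₁ = 1.500 × 15.05 = 22.6.
Round up: n₁ = 23, giving n₂ = 2 × 23 = 46.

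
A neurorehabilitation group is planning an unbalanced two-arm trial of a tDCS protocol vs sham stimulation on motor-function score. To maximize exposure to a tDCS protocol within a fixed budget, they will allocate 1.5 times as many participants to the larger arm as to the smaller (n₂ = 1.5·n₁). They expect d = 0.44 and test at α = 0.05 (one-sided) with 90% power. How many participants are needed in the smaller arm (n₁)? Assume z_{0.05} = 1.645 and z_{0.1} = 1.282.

With allocation ratio k = n₂/n₁ = 1.5, Var(x̄₁−x̄₂) = σ²(1/n₁ + 1/(k·n₁)) = σ²·(k+1)/(k·n₁).
So n₁ = (1 + 1/k)·((z_{α} + z_β)/d)² = 1.667 × (2.927/0.44)².
n₁ = 1.667 × 44.25 = 73.8.
Round up: n₁ = 74, giving n₂ = 1.5 × 74 = 111.

n₁ = 74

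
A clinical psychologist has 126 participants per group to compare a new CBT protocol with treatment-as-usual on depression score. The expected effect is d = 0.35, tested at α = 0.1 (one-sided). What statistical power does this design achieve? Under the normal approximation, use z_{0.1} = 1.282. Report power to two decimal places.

power ≈ 0.93

For two equal groups, power = Φ(d·√(n/2) − z_{α}).
d·√(n/2) = 0.35 × √(126/2) = 0.35 × 7.937 = 2.778.
z_β = 2.778 − 1.282 = 1.496.
Power = Φ(1.496) = 0.933.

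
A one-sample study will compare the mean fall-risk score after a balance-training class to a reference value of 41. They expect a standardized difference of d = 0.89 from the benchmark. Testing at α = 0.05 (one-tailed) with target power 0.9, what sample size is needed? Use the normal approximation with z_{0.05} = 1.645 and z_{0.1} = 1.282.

n = 11

For a one-sample test: n = ((z_{α} + z_β) / d)².
z_{α} + z_β = 1.645 + 1.282 = 2.927.
n = (2.927 / 0.89)² = 3.289² = 10.82.
Round up.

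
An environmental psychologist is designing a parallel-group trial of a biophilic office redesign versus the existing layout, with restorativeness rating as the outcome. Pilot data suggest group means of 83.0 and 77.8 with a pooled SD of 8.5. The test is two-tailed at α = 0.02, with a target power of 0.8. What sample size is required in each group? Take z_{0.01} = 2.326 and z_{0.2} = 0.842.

Cohen's d = |M₁ − M₂| / SD_pooled = |83.0 − 77.8| / 8.5 = 5.2 / 8.5 = 0.612.
For two independent groups with equal n: n = 2·((z_{α/2} + z_β) / d)².
z_{α/2} + z_β = 2.326 + 0.842 = 3.168.
n = 2 × (3.168 / 0.612)² = 2 × 5.176² = 2 × 26.80 = 53.6.
Round up to the next whole participant.

n = 54 per group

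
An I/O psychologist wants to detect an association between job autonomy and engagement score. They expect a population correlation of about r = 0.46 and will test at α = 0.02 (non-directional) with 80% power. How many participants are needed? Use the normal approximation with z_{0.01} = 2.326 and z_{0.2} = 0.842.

Fisher's z: C = ½·ln((1+r)/(1−r)) = ½·ln(2.7037) = 0.4973.
n = ((z_{α/2} + z_β)/C)² + 3.
(2.326 + 0.842) / 0.4973 = 3.168 / 0.4973 = 6.370.
n = 6.370² + 3 = 40.58 + 3 = 43.6.
Round up.

n = 44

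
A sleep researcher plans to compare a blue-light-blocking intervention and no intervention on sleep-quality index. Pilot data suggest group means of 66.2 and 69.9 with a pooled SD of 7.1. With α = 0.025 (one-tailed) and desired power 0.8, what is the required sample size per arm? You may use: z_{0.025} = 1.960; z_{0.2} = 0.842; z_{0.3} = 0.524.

n = 58 per group

Cohen's d = |M₁ − M₂| / SD_pooled = |66.2 − 69.9| / 7.1 = 3.7 / 7.1 = 0.521.
For two independent groups with equal n: n = 2·((z_{α} + z_β) / d)².
z_{α} + z_β = 1.960 + 0.842 = 2.802.
n = 2 × (2.802 / 0.521)² = 2 × 5.378² = 2 × 28.92 = 57.8.
Round up to the next whole participant.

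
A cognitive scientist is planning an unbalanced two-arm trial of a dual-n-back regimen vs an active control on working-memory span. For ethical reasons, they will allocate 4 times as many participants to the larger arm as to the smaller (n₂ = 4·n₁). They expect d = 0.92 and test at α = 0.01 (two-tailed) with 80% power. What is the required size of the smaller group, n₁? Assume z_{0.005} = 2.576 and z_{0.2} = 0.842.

n₁ = 18

With allocation ratio k = n₂/n₁ = 4, Var(x̄₁−x̄₂) = σ²(1/n₁ + 1/(k·n₁)) = σ²·(k+1)/(k·n₁).
So n₁ = (1 + 1/k)·((z_{α/2} + z_β)/d)² = 1.250 × (3.418/0.92)².
n₁ = 1.250 × 13.80 = 17.3.
Round up: n₁ = 18, giving n₂ = 4 × 18 = 72.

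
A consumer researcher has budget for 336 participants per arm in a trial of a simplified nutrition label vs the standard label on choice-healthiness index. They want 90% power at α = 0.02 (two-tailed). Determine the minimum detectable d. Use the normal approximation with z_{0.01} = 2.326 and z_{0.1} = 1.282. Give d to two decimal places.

For two independent groups of n = 336 each: d_min = (z_{α/2} + z_β)·√(2/n).
z-sum = 2.326 + 1.282 = 3.608.
d_min = 3.608 × √(2/336) = 3.608 × 0.0772 = 0.278.

d_min ≈ 0.28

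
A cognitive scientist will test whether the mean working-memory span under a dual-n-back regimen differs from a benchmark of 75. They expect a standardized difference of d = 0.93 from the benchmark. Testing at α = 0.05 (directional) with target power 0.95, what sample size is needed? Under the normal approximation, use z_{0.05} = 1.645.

n = 13

For a one-sample test: n = ((z_{α} + z_β) / d)².
z_{α} + z_β = 1.645 + 1.645 = 3.290.
n = (3.290 / 0.93)² = 3.538² = 12.51.
Round up.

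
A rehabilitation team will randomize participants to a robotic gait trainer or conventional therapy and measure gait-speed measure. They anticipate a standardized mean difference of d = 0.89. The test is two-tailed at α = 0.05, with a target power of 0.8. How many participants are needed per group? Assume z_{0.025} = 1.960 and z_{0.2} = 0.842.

n = 20 per group

For two independent groups with equal n: n = 2·((z_{α/2} + z_β) / d)².
z_{α/2} + z_β = 1.960 + 0.842 = 2.802.
n = 2 × (2.802 / 0.89)² = 2 × 3.148² = 2 × 9.91 = 19.8.
Round up to the next whole participant.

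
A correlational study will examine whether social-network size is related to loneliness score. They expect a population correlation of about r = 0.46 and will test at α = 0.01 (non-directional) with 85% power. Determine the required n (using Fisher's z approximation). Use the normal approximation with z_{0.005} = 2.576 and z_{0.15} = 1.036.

Fisher's z: C = ½·ln((1+r)/(1−r)) = ½·ln(2.7037) = 0.4973.
n = ((z_{α/2} + z_β)/C)² + 3.
(2.576 + 1.036) / 0.4973 = 3.612 / 0.4973 = 7.263.
n = 7.263² + 3 = 52.75 + 3 = 55.8.
Round up.

n = 56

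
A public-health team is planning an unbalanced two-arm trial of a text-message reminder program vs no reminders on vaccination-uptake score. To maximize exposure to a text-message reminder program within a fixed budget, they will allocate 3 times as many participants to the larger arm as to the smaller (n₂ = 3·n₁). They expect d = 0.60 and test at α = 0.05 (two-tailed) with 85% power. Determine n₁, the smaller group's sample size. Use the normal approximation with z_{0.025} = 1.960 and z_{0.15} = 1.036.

n₁ = 34

With allocation ratio k = n₂/n₁ = 3, Var(x̄₁−x̄₂) = σ²(1/n₁ + 1/(k·n₁)) = σ²·(k+1)/(k·n₁).
So n₁ = (1 + 1/k)·((z_{α/2} + z_β)/d)² = 1.333 × (2.996/0.60)².
n₁ = 1.333 × 24.93 = 33.2.
Round up: n₁ = 34, giving n₂ = 3 × 34 = 102.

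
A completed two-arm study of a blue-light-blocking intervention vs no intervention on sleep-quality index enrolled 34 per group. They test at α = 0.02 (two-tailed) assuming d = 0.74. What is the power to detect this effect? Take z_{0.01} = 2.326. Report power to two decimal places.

For two equal groups, power = Φ(d·√(n/2) − z_{α/2}).
d·√(n/2) = 0.74 × √(34/2) = 0.74 × 4.123 = 3.051.
z_β = 3.051 − 2.326 = 0.725.
Power = Φ(0.725) = 0.766.

power ≈ 0.77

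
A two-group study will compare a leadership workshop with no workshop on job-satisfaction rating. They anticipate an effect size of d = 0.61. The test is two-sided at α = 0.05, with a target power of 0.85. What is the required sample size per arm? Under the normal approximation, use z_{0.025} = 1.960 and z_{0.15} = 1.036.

For two independent groups with equal n: n = 2·((z_{α/2} + z_β) / d)².
z_{α/2} + z_β = 1.960 + 1.036 = 2.996.
n = 2 × (2.996 / 0.61)² = 2 × 4.911² = 2 × 24.12 = 48.2.
Round up to the next whole participant.

n = 49 per group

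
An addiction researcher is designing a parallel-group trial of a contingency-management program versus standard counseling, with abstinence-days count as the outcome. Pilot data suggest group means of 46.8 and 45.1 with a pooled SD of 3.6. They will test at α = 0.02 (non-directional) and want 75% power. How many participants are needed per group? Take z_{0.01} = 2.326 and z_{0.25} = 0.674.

n = 81 per group

Cohen's d = |M₁ − M₂| / SD_pooled = |46.8 − 45.1| / 3.6 = 1.7 / 3.6 = 0.472.
For two independent groups with equal n: n = 2·((z_{α/2} + z_β) / d)².
z_{α/2} + z_β = 2.326 + 0.674 = 3.000.
n = 2 × (3.000 / 0.472)² = 2 × 6.356² = 2 × 40.40 = 80.8.
Round up to the next whole participant.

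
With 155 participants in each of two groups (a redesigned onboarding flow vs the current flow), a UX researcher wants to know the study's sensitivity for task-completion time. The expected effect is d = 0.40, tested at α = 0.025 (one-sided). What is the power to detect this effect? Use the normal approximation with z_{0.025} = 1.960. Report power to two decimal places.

power ≈ 0.94

For two equal groups, power = Φ(d·√(n/2) − z_{α}).
d·√(n/2) = 0.40 × √(155/2) = 0.40 × 8.803 = 3.521.
z_β = 3.521 − 1.960 = 1.561.
Power = Φ(1.561) = 0.941.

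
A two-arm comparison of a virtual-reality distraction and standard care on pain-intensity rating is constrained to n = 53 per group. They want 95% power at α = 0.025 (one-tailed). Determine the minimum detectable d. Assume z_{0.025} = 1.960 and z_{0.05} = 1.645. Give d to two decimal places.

d_min ≈ 0.70

For two independent groups of n = 53 each: d_min = (z_{α} + z_β)·√(2/n).
z-sum = 1.960 + 1.645 = 3.605.
d_min = 3.605 × √(2/53) = 3.605 × 0.1943 = 0.700.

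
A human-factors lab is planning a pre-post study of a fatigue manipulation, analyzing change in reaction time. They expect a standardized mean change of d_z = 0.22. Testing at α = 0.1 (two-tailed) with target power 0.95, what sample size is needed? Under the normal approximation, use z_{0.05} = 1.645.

For a paired (one-sample on differences) test: n = ((z_{α/2} + z_β) / d)².
z_{α/2} + z_β = 1.645 + 1.645 = 3.290.
n = (3.290 / 0.22)² = 14.955² = 223.64.
Round up.

n = 224 pairs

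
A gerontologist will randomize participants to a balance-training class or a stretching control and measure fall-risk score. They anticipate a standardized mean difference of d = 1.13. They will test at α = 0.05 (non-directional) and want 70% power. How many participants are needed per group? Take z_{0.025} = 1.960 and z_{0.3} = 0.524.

n = 10 per group

For two independent groups with equal n: n = 2·((z_{α/2} + z_β) / d)².
z_{α/2} + z_β = 1.960 + 0.524 = 2.484.
n = 2 × (2.484 / 1.13)² = 2 × 2.198² = 2 × 4.83 = 9.7.
Round up to the next whole participant.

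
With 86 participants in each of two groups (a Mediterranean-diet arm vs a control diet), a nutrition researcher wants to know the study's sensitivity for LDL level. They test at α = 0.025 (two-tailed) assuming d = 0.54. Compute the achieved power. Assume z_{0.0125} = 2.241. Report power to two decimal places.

For two equal groups, power = Φ(d·√(n/2) − z_{α/2}).
d·√(n/2) = 0.54 × √(86/2) = 0.54 × 6.557 = 3.541.
z_β = 3.541 − 2.241 = 1.300.
Power = Φ(1.300) = 0.903.

power ≈ 0.90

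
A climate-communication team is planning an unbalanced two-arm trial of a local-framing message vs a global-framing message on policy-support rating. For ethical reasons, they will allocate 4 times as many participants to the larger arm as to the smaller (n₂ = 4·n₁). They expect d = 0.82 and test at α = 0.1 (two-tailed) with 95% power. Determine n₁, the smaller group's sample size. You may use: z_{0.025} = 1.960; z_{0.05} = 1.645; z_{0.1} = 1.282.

n₁ = 21

With allocation ratio k = n₂/n₁ = 4, Var(x̄₁−x̄₂) = σ²(1/n₁ + 1/(k·n₁)) = σ²·(k+1)/(k·n₁).
So n₁ = (1 + 1/k)·((z_{α/2} + z_β)/d)² = 1.250 × (3.290/0.82)².
n₁ = 1.250 × 16.10 = 20.1.
Round up: n₁ = 21, giving n₂ = 4 × 21 = 84.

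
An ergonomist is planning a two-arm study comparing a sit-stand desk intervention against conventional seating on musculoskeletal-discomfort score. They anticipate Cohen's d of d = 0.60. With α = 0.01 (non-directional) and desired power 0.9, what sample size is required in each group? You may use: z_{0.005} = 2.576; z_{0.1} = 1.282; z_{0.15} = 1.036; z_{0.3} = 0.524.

n = 83 per group

For two independent groups with equal n: n = 2·((z_{α/2} + z_β) / d)².
z_{α/2} + z_β = 2.576 + 1.282 = 3.858.
n = 2 × (3.858 / 0.60)² = 2 × 6.430² = 2 × 41.34 = 82.7.
Round up to the next whole participant.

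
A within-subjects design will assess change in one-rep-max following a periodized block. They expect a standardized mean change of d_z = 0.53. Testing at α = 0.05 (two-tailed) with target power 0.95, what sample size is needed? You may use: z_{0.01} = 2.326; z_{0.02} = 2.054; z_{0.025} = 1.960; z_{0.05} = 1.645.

n = 47 pairs

For a paired (one-sample on differences) test: n = ((z_{α/2} + z_β) / d)².
z_{α/2} + z_β = 1.960 + 1.645 = 3.605.
n = (3.605 / 0.53)² = 6.802² = 46.27.
Round up.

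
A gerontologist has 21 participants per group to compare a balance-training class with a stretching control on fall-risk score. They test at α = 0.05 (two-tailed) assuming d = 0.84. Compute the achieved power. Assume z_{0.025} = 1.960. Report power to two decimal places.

power ≈ 0.78

For two equal groups, power = Φ(d·√(n/2) − z_{α/2}).
d·√(n/2) = 0.84 × √(21/2) = 0.84 × 3.240 = 2.722.
z_β = 2.722 − 1.960 = 0.762.
Power = Φ(0.762) = 0.777.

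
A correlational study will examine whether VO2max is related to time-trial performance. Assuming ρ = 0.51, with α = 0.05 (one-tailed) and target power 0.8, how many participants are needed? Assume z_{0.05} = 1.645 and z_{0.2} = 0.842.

n = 23

Fisher's z: C = ½·ln((1+r)/(1−r)) = ½·ln(3.0816) = 0.5627.
n = ((z_{α} + z_β)/C)² + 3.
(1.645 + 0.842) / 0.5627 = 2.487 / 0.5627 = 4.420.
n = 4.420² + 3 = 19.53 + 3 = 22.5.
Round up.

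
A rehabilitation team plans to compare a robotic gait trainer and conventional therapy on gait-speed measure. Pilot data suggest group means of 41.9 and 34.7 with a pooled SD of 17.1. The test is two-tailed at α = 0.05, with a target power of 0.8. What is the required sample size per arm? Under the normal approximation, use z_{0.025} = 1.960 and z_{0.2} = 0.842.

Cohen's d = |M₁ − M₂| / SD_pooled = |41.9 − 34.7| / 17.1 = 7.2 / 17.1 = 0.421.
For two independent groups with equal n: n = 2·((z_{α/2} + z_β) / d)².
z_{α/2} + z_β = 1.960 + 0.842 = 2.802.
n = 2 × (2.802 / 0.421)² = 2 × 6.656² = 2 × 44.30 = 88.6.
Round up to the next whole participant.

n = 89 per group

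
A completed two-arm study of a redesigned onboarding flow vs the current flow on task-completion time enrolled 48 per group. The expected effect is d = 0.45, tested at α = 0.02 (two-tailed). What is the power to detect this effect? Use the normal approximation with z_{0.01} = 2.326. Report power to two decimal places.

power ≈ 0.45

For two equal groups, power = Φ(d·√(n/2) − z_{α/2}).
d·√(n/2) = 0.45 × √(48/2) = 0.45 × 4.899 = 2.205.
z_β = 2.205 − 2.326 = -0.121.
Power = Φ(-0.121) = 0.452.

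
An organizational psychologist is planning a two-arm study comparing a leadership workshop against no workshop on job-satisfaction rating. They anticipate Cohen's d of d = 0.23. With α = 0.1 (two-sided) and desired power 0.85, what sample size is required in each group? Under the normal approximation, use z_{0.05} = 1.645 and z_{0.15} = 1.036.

For two independent groups with equal n: n = 2·((z_{α/2} + z_β) / d)².
z_{α/2} + z_β = 1.645 + 1.036 = 2.681.
n = 2 × (2.681 / 0.23)² = 2 × 11.657² = 2 × 135.87 = 271.7.
Round up to the next whole participant.

n = 272 per group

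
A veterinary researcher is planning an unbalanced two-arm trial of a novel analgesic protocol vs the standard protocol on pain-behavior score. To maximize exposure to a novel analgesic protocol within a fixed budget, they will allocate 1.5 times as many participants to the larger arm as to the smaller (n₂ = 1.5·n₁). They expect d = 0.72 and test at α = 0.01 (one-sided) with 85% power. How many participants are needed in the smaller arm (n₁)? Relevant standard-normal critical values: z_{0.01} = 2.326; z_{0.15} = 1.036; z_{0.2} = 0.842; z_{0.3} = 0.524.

n₁ = 37

With allocation ratio k = n₂/n₁ = 1.5, Var(x̄₁−x̄₂) = σ²(1/n₁ + 1/(k·n₁)) = σ²·(k+1)/(k·n₁).
So n₁ = (1 + 1/k)·((z_{α} + z_β)/d)² = 1.667 × (3.362/0.72)².
n₁ = 1.667 × 21.80 = 36.3.
Round up: n₁ = 37, giving n₂ = ⌈1.5 × 37⌉ = ⌈55.5⌉ = 56.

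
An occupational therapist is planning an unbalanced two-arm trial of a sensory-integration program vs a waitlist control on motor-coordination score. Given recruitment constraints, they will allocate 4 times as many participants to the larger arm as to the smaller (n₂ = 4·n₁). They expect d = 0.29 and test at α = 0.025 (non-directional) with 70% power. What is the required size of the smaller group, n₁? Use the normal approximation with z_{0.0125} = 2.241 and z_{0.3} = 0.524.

With allocation ratio k = n₂/n₁ = 4, Var(x̄₁−x̄₂) = σ²(1/n₁ + 1/(k·n₁)) = σ²·(k+1)/(k·n₁).
So n₁ = (1 + 1/k)·((z_{α/2} + z_β)/d)² = 1.250 × (2.765/0.29)².
n₁ = 1.250 × 90.91 = 113.6.
Round up: n₁ = 114, giving n₂ = 4 × 114 = 456.

n₁ = 114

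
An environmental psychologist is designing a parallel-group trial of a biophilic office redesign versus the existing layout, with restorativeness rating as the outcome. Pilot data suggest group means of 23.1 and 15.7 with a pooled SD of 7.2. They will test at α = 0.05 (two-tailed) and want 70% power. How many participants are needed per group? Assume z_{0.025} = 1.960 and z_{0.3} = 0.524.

Cohen's d = |M₁ − M₂| / SD_pooled = |23.1 − 15.7| / 7.2 = 7.4 / 7.2 = 1.028.
For two independent groups with equal n: n = 2·((z_{α/2} + z_β) / d)².
z_{α/2} + z_β = 1.960 + 0.524 = 2.484.
n = 2 × (2.484 / 1.028)² = 2 × 2.416² = 2 × 5.84 = 11.7.
Round up to the next whole participant.

n = 12 per group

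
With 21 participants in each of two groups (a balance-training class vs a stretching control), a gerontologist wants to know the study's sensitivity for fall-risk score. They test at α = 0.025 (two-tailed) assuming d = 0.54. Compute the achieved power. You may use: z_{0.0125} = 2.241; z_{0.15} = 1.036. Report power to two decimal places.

For two equal groups, power = Φ(d·√(n/2) − z_{α/2}).
d·√(n/2) = 0.54 × √(21/2) = 0.54 × 3.240 = 1.750.
z_β = 1.750 − 2.241 = -0.491.
Power = Φ(-0.491) = 0.312.

power ≈ 0.31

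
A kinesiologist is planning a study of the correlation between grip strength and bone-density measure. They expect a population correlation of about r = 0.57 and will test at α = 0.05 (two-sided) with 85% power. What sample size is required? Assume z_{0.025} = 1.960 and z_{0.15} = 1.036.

n = 25

Fisher's z: C = ½·ln((1+r)/(1−r)) = ½·ln(3.6512) = 0.6475.
n = ((z_{α/2} + z_β)/C)² + 3.
(1.960 + 1.036) / 0.6475 = 2.996 / 0.6475 = 4.627.
n = 4.627² + 3 = 21.41 + 3 = 24.4.
Round up.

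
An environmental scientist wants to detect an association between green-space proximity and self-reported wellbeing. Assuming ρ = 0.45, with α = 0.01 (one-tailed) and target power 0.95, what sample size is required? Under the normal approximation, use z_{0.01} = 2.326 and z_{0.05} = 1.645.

Fisher's z: C = ½·ln((1+r)/(1−r)) = ½·ln(2.6364) = 0.4847.
n = ((z_{α} + z_β)/C)² + 3.
(2.326 + 1.645) / 0.4847 = 3.971 / 0.4847 = 8.193.
n = 8.193² + 3 = 67.12 + 3 = 70.1.
Round up.

n = 71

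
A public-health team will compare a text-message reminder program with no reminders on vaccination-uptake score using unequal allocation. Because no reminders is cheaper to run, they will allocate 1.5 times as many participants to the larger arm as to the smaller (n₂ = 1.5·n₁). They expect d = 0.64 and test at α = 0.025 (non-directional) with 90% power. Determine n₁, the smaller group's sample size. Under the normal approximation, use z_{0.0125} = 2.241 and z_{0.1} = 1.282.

n₁ = 51

With allocation ratio k = n₂/n₁ = 1.5, Var(x̄₁−x̄₂) = σ²(1/n₁ + 1/(k·n₁)) = σ²·(k+1)/(k·n₁).
So n₁ = (1 + 1/k)·((z_{α/2} + z_β)/d)² = 1.667 × (3.523/0.64)².
n₁ = 1.667 × 30.30 = 50.5.
Round up: n₁ = 51, giving n₂ = ⌈1.5 × 51⌉ = ⌈76.5⌉ = 77.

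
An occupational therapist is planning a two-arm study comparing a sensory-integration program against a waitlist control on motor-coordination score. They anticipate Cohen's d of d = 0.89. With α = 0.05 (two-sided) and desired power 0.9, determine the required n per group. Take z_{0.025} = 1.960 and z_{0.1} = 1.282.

For two independent groups with equal n: n = 2·((z_{α/2} + z_β) / d)².
z_{α/2} + z_β = 1.960 + 1.282 = 3.242.
n = 2 × (3.242 / 0.89)² = 2 × 3.643² = 2 × 13.27 = 26.5.
Round up to the next whole participant.

n = 27 per group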